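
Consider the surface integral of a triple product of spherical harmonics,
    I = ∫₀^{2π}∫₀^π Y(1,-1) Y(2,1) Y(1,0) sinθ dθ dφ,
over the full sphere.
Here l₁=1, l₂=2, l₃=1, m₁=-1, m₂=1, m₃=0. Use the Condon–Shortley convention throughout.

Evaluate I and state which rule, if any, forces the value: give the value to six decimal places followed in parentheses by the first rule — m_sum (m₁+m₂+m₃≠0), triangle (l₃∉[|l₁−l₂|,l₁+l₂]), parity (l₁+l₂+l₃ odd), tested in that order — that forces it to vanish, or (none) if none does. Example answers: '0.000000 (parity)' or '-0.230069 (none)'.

m-sum 0 ✓  L=4 even ✓  1≤1≤3 ✓
Π(2lᵢ+1) = 3×5×3 = 45
triangle coeff Δ(1,2,1) = 1/30
Σ_t [1,1]: t=1:−1/1 = -1/1
(3j)²=2/15 [(1 2 1; 0 0 0)], sign=+1
Σ_t [2,2]: t=2:+1/2 = 1/2
(3j)²=1/10 [(1 2 1; -1 1 0)], sign=-1
⇒ 4πI² = 3/5
I = (-1)√(3/5/(4π)) = -0.21850969
No selection rule forces the value: the integral is nonzero (none).

-0.218510 (none)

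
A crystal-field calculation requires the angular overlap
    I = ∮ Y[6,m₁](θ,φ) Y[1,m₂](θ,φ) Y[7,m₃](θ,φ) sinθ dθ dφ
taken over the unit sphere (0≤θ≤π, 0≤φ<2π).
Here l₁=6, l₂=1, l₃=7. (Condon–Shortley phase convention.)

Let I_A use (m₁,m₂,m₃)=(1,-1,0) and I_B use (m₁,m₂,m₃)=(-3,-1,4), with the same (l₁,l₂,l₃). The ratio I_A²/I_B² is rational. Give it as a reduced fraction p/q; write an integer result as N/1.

Same 6,1,7: normalisation and zero-m 3j drop out of the ratio.
A: Δ: 0! 12! 2! / 15! → 1/1365; sum: t=0:+1/1209600 = 1/1209600; 3j²(6 1 7; 1 -1 0) = Δ·Π!·Σ² = 1/65  (sign -1)
B: Δ: 0! 12! 2! / 15! → 1/1365; sum: t=0:+1/4354560 = 1/4354560; 3j²(6 1 7; -3 -1 4) = Δ·Π!·Σ² = 11/273  (sign -1)
I_A²/I_B² = (1/65)/(11/273) = 21/55

21/55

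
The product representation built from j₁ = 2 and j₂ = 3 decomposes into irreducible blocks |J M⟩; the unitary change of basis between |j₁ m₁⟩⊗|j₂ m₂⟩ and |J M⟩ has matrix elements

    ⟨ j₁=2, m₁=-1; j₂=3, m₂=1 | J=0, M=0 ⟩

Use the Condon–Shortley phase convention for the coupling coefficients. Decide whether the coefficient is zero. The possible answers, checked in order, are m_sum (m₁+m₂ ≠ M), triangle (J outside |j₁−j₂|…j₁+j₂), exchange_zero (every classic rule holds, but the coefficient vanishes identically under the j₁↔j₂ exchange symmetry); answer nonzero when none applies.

m-sum: m₁+m₂ = -1+1 = 0, M = 0  ✓
triangle: need |j₁−j₂| ≤ J ≤ j₁+j₂, i.e. J ∈ [1, 5]; J = 0 is outside ✗ ⇒ coefficient is 0

triangle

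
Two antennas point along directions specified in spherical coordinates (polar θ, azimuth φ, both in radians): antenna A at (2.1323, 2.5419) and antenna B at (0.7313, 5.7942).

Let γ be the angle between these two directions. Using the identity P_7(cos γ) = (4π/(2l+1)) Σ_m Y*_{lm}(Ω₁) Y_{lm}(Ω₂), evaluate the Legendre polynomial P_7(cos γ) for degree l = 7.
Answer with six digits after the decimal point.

-0.122851

Term-by-term m-sum for l=7 (normalisation 4π/15 = 0.837758):
  m=-7: Y*=+0.076616-0.135522i  Y=-0.028463-0.008225i  product -0.003295+0.003227i
  m=-6: Y*=+0.328889-0.161542i  Y=-0.120896+0.025475i  product -0.035646+0.027908i
  m=-5: Y*=+0.423830+0.061080i  Y=-0.231872+0.193986i  product -0.110123+0.068054i
  m=-4: Y*=+0.101307+0.093028i  Y=-0.171525+0.423110i  product -0.056738+0.026908i
  m=-3: Y*=-0.064040-0.275641i  Y=+0.035265+0.338387i  product +0.091015-0.031391i
  m=-2: Y*=+0.101646-0.260974i  Y=-0.059528-0.088366i  product -0.029112+0.006553i
  m=-1: Y*=-0.145621+0.099559i  Y=-0.346074-0.184141i  product +0.068728-0.007640i
  m=+0: Y*=-0.304680-0.000000i  Y=-0.012140+0.000000i  product +0.003699+0.000000i
  m=+1: Y*=+0.145621+0.099559i  Y=+0.346074-0.184141i  product +0.068728+0.007640i
  m=+2: Y*=+0.101646+0.260974i  Y=-0.059528+0.088366i  product -0.029112-0.006553i
  m=+3: Y*=+0.064040-0.275641i  Y=-0.035265+0.338387i  product +0.091015+0.031391i
  m=+4: Y*=+0.101307-0.093028i  Y=-0.171525-0.423110i  product -0.056738-0.026908i
  m=+5: Y*=-0.423830+0.061080i  Y=+0.231872+0.193986i  product -0.110123-0.068054i
  m=+6: Y*=+0.328889+0.161542i  Y=-0.120896-0.025475i  product -0.035646-0.027908i
  m=+7: Y*=-0.076616-0.135522i  Y=+0.028463-0.008225i  product -0.003295-0.003227i
Σ over m = -0.146643+0.000000i; ×(4π/15) → -0.122851+0.000000i. Real part: -0.122851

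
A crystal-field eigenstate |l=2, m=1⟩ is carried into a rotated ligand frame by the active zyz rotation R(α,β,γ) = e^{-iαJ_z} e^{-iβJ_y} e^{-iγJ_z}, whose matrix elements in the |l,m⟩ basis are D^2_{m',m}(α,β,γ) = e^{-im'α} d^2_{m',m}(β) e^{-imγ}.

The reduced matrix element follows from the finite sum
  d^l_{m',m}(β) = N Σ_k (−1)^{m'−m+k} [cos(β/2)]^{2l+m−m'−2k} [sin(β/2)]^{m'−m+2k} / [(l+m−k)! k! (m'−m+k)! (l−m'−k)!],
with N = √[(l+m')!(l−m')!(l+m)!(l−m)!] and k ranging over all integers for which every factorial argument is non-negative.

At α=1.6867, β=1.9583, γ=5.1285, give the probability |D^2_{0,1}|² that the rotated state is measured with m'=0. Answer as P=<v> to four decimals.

P=0.1836

First d^2_{0,1}(β=1.9583), then the phase factors e^{-i(0)α} and e^{-i(1)γ}:
Half-angle: c=0.557728, s=0.830024. N=√(2·2·6·1)=4.898979
k∈{1,2} keeps every argument non-negative
  k=1: (−1)^0·4.8990/(2)·0.5577^3·0.8300^1 = +0.352723
  k=2: (−1)^1·4.8990/(2)·0.5577^1·0.8300^3 = -0.781213
d^2_{0,1}(1.9583) = +0.352723 -0.781213 = -0.428490
|D^2_{0,1}|² = |d^2_{0,1}(β)|² = (-0.428490)² = 0.183604 (the z-rotation phases have unit modulus)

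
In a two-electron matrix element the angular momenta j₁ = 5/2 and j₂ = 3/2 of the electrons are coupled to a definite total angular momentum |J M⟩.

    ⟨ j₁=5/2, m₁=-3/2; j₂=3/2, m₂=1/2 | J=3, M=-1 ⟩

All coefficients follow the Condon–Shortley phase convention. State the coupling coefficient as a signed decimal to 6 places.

triangle: 1!*4!*2!/8! = 48/40320
(j±m)!: 1!*4!*2!*1!*2!*4! = 2304
prefactor² = (2J+1)*Δ*N² = 96/5
  k=0: +1/(0!*1!*4!*2!*0!*0!) = 1/48
  k=1: −1/(1!*0!*3!*1!*1!*1!) = -1/6
Σ = -7/48  ⇒  CG² = 96/5*(-7/48)² = 49/120
CG = −√(49/120) = -0.639010

-0.639010  (= −√(49/120))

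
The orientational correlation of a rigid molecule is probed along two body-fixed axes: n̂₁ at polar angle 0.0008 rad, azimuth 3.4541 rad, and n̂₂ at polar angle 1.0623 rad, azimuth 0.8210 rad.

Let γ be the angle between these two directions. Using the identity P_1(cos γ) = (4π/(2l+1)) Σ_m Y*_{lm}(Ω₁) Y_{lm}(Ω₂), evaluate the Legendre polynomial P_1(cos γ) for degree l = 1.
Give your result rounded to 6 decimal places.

0.486254

Term-by-term m-sum for l=1 (normalisation 4π/3 = 4.188790):
  [-1]  conj(Y_{1,-1})(Ω₁) = -0.000263-0.000085i ; Y_{1,-1}(Ω₂) = +0.205661-0.220852i ; Δ = -0.000073+0.000041i
  [+0]  conj(Y_{1,0})(Ω₁) = +0.488602-0.000000i ; Y_{1,0}(Ω₂) = +0.237883+0.000000i ; Δ = +0.116230+0.000000i
  [+1]  conj(Y_{1,1})(Ω₁) = +0.000263-0.000085i ; Y_{1,1}(Ω₂) = -0.205661-0.220852i ; Δ = -0.000073-0.000041i
Σ over m = +0.116085+0.000000i; ×(4π/3) → +0.486254+0.000000i. Real part: 0.486254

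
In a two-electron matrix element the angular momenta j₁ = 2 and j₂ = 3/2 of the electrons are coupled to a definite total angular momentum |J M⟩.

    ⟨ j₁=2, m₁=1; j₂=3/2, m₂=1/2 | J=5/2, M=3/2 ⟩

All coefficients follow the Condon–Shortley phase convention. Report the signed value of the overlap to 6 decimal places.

+√(1/35) = +0.169031

√[6·1!3!2!/7! · 3!1!2!1!4!1!] = √(144/35)
  +(−1)^0/∏(0,1,1,2,2,0)! = 1/4  (running 1/4)
  +(−1)^1/∏(1,0,0,1,3,1)! = -1/6  (running 1/12)
⟨..|..⟩ = √(144/35)·(1/12) = +0.169031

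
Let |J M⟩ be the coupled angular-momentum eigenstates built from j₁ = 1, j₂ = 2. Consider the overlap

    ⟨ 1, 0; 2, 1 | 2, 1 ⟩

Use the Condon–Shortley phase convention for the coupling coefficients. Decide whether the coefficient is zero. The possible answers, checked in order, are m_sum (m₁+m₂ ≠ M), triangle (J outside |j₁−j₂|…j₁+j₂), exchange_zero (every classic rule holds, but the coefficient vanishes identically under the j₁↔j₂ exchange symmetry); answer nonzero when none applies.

nonzero

m-sum: m₁+m₂ = 0+1 = 1, M = 1  ✓
triangle: |j₁−j₂| = 1 ≤ J = 2 ≤ j₁+j₂ = 3  ✓
exchange: j₁≠j₂ or m₁≠m₂ — the exchange symmetry imposes no constraint here
value check: CG = −√(1/6) = -0.408248 ≠ 0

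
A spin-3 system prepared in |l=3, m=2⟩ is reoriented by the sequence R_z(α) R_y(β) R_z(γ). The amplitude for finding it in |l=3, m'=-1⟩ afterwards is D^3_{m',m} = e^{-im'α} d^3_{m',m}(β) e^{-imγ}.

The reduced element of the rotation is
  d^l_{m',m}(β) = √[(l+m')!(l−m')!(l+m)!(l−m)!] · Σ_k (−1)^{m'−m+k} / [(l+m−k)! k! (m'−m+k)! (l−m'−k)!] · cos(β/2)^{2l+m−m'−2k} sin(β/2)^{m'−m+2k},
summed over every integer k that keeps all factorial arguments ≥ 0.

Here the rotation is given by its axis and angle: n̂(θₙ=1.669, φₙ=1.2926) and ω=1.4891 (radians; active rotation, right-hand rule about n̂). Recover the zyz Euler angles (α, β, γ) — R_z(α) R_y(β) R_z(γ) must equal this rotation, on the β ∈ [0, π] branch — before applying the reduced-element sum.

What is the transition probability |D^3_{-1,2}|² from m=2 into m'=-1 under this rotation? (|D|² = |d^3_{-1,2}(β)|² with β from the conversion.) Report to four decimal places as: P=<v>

Axis–angle → zyz. n̂ = (sinθₙcosφₙ, sinθₙsinφₙ, cosθₙ) = (+0.273299, +0.956919, -0.098046), ω = 1.4891.
R = I cosω + sinω [n̂]ₓ + (1−cosω) n̂n̂ᵀ gives
  R = [+0.150202, +0.337902, +0.929119; +0.142464, +0.922575, -0.358553; -0.978337, +0.186221, +0.090434]
β = atan2(√(R₁₃²+R₂₃²), R₃₃) = 1.480239; α = atan2(R₂₃, R₁₃) mod 2π = 5.914887; γ = atan2(R₃₂, −R₃₁) mod 2π = 0.188095
D^3_{-1,2}(5.9149,1.4802,0.1881) = e^{-i·-1·5.9149}·d^3_{-1,2}(1.4802)·e^{-i·2·0.1881}. Compute d first:
c=cos(1.480239/2)=0.738388, s=sin(1.480239/2)=0.674376; N=√[2·24·120·1]=75.894664
k∈{3,4} keeps every argument non-negative
  k=3: (−1)^0·75.8947/(12)·0.7384^3·0.6744^3 = +0.780891
  k=4: (−1)^1·75.8947/(24)·0.7384^1·0.6744^5 = -0.325683
d^3_{-1,2}(1.4802) = +0.780891 -0.325683 = +0.455208
|D^3_{-1,2}|² = |d^3_{-1,2}(β)|² = (+0.455208)² = 0.207214 (the z-rotation phases have unit modulus)

P=0.2072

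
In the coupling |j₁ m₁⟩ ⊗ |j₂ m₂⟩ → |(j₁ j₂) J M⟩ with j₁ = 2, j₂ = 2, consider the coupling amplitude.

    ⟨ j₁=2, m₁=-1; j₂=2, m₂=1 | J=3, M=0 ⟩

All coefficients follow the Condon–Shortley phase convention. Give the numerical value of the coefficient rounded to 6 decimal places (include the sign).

√[7·1!3!3!/8! · 1!3!3!1!3!3!] = √(81/10)
  +(−1)^0/∏(0,1,3,3,0,0)! = 1/36  (running 1/36)
  +(−1)^1/∏(1,0,2,2,1,1)! = -1/4  (running -2/9)
⟨..|..⟩ = √(81/10)·(-2/9) = -0.632456

-0.632456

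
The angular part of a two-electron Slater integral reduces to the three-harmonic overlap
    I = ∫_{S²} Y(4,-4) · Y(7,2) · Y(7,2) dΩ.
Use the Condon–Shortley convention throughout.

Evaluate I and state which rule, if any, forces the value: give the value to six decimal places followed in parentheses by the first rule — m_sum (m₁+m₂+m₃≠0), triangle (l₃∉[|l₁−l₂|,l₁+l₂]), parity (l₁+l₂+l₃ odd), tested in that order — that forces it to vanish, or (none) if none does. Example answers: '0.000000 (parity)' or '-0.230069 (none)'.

Rules hold: Σm=0, L=18 even, 3≤7≤11.
N = 9·15·15 = 2025
Δ = 4!·4!·10!/19! = 1/58198140
Racah Σ t=0..4: t=0:+1/17418240 t=1:−1/622080 t=2:+1/230400 t=3:−1/622080 t=4:+1/17418240 = 1/806400
⇒ 3j(4 7 7; 0 0 0)² = 2268/230945, sgn -1
Racah Σ t=4..4: t=4:+1/8294400 = 1/8294400
⇒ 3j(4 7 7; -4 2 2)² = 882/46189, sgn -1
4πI² = N·(3j₀)²·(3jₘ)² = 810152280/2133423721
I = +1·√(0.379743/4π) = 0.17383605
No selection rule forces the value: the integral is nonzero (none).

0.173836 (none)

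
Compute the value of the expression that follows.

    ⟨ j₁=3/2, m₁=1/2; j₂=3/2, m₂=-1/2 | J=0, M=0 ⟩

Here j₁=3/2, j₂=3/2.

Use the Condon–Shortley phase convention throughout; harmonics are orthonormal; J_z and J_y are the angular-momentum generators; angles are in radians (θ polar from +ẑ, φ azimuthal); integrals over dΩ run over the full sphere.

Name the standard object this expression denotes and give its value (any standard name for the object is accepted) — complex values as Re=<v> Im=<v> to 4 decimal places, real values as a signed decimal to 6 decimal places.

Clebsch–Gordan coefficient, −√(1/4) ≈ -0.500000

This is a Clebsch–Gordan (vector-coupling) coefficient.
j₁+j₂−J=3  J+j₁−j₂=0  J−j₁+j₂=0  j₁+j₂+J+1=4
(j₁±m₁, j₂±m₂, J±M) = (2,1,1,2,0,0)
P² = 1
sum k=1..1:
  [1] −1/2 = -1/2
S = -1/2
C² = P²·S² = 1/4 ; C = -0.500000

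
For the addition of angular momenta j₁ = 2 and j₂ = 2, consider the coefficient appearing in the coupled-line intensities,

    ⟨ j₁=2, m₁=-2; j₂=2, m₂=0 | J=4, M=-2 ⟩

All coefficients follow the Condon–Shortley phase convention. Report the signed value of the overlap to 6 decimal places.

triangle: 0!·4!·4!/9! = 576/362880
(j±m)!: 0!·4!·2!·2!·2!·6! = 138240
prefactor² = (2J+1)·Δ·N² = 13824/7
  k=0: +1/(0!·0!·4!·2!·0!·2!) = 1/96
Σ = 1/96  ⇒  CG² = 13824/7·(1/96)² = 3/14
CG = +√(3/14) = +0.462910

+0.462910  (= +√(3/14))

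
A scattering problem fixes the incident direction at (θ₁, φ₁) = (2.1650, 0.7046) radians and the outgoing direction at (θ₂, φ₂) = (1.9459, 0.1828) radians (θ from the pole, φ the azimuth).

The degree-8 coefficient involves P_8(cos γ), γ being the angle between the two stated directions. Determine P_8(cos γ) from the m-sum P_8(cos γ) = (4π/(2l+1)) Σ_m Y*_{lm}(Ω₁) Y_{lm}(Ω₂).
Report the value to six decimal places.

-0.364543

Expand P_8 via completeness: Σ_{m} conj(Y_{8,m}) at Ω₁ times Y_{8,m} at Ω₂ —
  term(m=-8) = (-0.016995, -0.028481)   from Y*(Ω₁)=(0.091423, -0.068980), Y(Ω₂)=(0.031329, -0.287892)
  term(m=-7) = (-0.123140, -0.069042)   from Y*(Ω₁)=(-0.067490, 0.302077), Y(Ω₂)=(-0.130946, 0.436902)
  term(m=-6) = (-0.111617, 0.001205)   from Y*(Ω₁)=(-0.210136, -0.398957), Y(Ω₂)=(0.112992, -0.220256)
  term(m=-5) = (0.053429, -0.031491)   from Y*(Ω₁)=(0.280796, 0.112612), Y(Ω₂)=(0.125167, -0.162347)
  term(m=-4) = (-0.020107, 0.035413)   from Y*(Ω₁)=(0.115472, -0.038676), Y(Ω₂)=(-0.248925, 0.223306)
  term(m=-3) = (-0.000109, -0.020109)   from Y*(Ω₁)=(-0.189438, 0.313889), Y(Ω₂)=(-0.046807, 0.028595)
  term(m=-2) = (-0.011258, -0.019339)   from Y*(Ω₁)=(-0.010754, -0.065968), Y(Ω₂)=(0.312670, -0.119693)
  term(m=-1) = (0.002831, 0.001628)   from Y*(Ω₁)=(-0.254773, -0.216603), Y(Ω₂)=(-0.009602, 0.001775)
  term(m=+0) = (-0.039228, 0.000000)   from Y*(Ω₁)=(0.119159, -0.000000), Y(Ω₂)=(-0.329208, 0.000000)
  term(m=+1) = (0.002831, -0.001628)   from Y*(Ω₁)=(0.254773, -0.216603), Y(Ω₂)=(0.009602, 0.001775)
  term(m=+2) = (-0.011258, 0.019339)   from Y*(Ω₁)=(-0.010754, 0.065968), Y(Ω₂)=(0.312670, 0.119693)
  term(m=+3) = (-0.000109, 0.020109)   from Y*(Ω₁)=(0.189438, 0.313889), Y(Ω₂)=(0.046807, 0.028595)
  term(m=+4) = (-0.020107, -0.035413)   from Y*(Ω₁)=(0.115472, 0.038676), Y(Ω₂)=(-0.248925, -0.223306)
  term(m=+5) = (0.053429, 0.031491)   from Y*(Ω₁)=(-0.280796, 0.112612), Y(Ω₂)=(-0.125167, -0.162347)
  term(m=+6) = (-0.111617, -0.001205)   from Y*(Ω₁)=(-0.210136, 0.398957), Y(Ω₂)=(0.112992, 0.220256)
  term(m=+7) = (-0.123140, 0.069042)   from Y*(Ω₁)=(0.067490, 0.302077), Y(Ω₂)=(0.130946, 0.436902)
  term(m=+8) = (-0.016995, 0.028481)   from Y*(Ω₁)=(0.091423, 0.068980), Y(Ω₂)=(0.031329, 0.287892)
Accumulated sum (-0.493161, 0.000000); after 4π/(2l+1) scaling, (-0.364543, 0.000000) ⇒ P_8 = -0.364543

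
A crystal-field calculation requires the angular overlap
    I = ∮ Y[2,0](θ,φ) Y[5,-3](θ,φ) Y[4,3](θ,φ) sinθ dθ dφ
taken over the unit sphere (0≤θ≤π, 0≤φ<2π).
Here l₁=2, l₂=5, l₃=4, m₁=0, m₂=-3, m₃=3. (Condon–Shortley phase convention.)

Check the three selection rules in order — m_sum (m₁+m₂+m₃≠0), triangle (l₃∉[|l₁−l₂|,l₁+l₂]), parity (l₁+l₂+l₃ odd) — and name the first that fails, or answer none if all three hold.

Σmᵢ = 0  ✓
l₃∈[|l₁−l₂|,l₁+l₂]=[3,7], have l₃=4  ✓
Σlᵢ = 11 ⇒ odd  ✗

parity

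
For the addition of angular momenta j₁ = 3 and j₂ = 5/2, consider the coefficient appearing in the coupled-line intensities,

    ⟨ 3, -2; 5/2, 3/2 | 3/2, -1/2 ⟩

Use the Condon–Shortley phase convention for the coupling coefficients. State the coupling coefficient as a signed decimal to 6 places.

√[4·4!2!1!/8! · 1!5!4!1!1!2!] = √(192/7)
  +(−1)^3/∏(3,1,2,1,0,0)! = -1/12  (running -1/12)
  +(−1)^4/∏(4,0,1,0,1,1)! = 1/24  (running -1/24)
⟨..|..⟩ = √(192/7)·(-1/24) = -0.218218

-0.218218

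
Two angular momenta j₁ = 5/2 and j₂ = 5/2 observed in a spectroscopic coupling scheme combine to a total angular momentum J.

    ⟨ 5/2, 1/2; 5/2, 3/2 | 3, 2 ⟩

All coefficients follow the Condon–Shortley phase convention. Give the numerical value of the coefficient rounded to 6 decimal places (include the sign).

triangle: 2!*3!*3!/9! = 72/362880
(j±m)!: 3!*2!*4!*1!*5!*1! = 34560
prefactor² = (2J+1)*Δ*N² = 48
  k=1: −1/(1!*1!*1!*3!*2!*0!) = -1/12
  k=2: +1/(2!*0!*0!*2!*3!*1!) = 1/24
Σ = -1/24  ⇒  CG² = 48*(-1/24)² = 1/12
CG = −√(1/12) = -0.288675

−√(1/12) ≈ -0.288675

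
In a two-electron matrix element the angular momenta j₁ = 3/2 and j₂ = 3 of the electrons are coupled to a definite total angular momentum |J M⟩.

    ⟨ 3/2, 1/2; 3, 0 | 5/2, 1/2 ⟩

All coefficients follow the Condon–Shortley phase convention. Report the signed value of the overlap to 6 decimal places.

j₁+j₂−J=2  J+j₁−j₂=1  J−j₁+j₂=4  j₁+j₂+J+1=8
(j₁±m₁, j₂±m₂, J±M) = (2,1,3,3,3,2)
P² = 216/35
sum k=0..1:
  [0] +1/12 = 1/12
  [1] −1/4 = -1/4
S = -1/6
C² = P²·S² = 6/35 ; C = -0.414039

-0.414039  (= −√(6/35))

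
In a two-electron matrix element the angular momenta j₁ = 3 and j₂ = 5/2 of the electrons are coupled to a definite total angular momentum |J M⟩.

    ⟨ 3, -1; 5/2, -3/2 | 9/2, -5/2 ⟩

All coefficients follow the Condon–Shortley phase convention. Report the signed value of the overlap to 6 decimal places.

√[10·1!5!4!/11! · 2!4!1!4!2!7!] = √(92160/11)
  +(−1)^0/∏(0,1,4,1,1,3)! = 1/144  (running 1/144)
  +(−1)^1/∏(1,0,3,0,2,4)! = -1/288  (running 1/288)
⟨..|..⟩ = √(92160/11)·(1/288) = +0.317821

+0.317821  (= +√(10/99))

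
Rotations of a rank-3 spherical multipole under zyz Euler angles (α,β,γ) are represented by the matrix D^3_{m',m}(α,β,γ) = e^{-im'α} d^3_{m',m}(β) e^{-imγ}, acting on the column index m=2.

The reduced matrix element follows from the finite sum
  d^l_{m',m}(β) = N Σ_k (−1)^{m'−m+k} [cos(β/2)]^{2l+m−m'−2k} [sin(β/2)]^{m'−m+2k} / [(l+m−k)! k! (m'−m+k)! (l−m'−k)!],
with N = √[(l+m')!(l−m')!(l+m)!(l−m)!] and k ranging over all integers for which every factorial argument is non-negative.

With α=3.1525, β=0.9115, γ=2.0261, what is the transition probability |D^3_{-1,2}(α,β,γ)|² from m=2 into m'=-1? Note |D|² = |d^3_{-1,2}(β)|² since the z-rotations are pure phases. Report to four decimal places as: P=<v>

P=0.1180

D^3_{-1,2}(3.1525,0.9115,2.0261) = e^{-i·-1·3.1525}·d^3_{-1,2}(0.9115)·e^{-i·2·2.0261}. Compute d first:
With c≡cos(β/2)=0.897931 and s≡sin(β/2)=0.440136, N=[2·24·120·1]^{1/2}=75.894664
Admissible k: 3..4 (factorial args all ≥0)
  k=3: (−1)^0·75.8947/(12)·0.8979^3·0.4401^3 = +0.390409
  k=4: (−1)^1·75.8947/(24)·0.8979^1·0.4401^5 = -0.046900
d^3_{-1,2}(0.9115) = +0.390409 -0.046900 = +0.343508
|D^3_{-1,2}|² = |d^3_{-1,2}(β)|² = (+0.343508)² = 0.117998 (the z-rotation phases have unit modulus)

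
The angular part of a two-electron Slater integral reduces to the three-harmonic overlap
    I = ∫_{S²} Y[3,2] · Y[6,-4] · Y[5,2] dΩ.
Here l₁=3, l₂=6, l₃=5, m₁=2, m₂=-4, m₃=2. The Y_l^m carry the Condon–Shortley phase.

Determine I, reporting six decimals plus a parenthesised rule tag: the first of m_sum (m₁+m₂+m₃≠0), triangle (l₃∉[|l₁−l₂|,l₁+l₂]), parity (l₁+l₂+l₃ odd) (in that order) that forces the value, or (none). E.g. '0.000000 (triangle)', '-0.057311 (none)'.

Rules hold: Σm=0, L=14 even, 3≤5≤9.
N = 7·13·11 = 1001
Δ = 4!·2!·8!/15! = 1/675675
Racah Σ t=1..3: t=1:−1/8640 t=2:+1/2304 t=3:−1/8640 = 7/34560
⇒ 3j(3 6 5; 0 0 0)² = 7/429, sgn -1
Racah Σ t=0..1: t=0:+1/34560 t=1:−1/60480 = 1/80640
⇒ 3j(3 6 5; 2 -4 2)² = 6/1001, sgn -1
4πI² = N·(3j₀)²·(3jₘ)² = 14/143
I = +1·√(0.0979021/4π) = 0.08826552
No selection rule forces the value: the integral is nonzero (none).

0.088266 (none)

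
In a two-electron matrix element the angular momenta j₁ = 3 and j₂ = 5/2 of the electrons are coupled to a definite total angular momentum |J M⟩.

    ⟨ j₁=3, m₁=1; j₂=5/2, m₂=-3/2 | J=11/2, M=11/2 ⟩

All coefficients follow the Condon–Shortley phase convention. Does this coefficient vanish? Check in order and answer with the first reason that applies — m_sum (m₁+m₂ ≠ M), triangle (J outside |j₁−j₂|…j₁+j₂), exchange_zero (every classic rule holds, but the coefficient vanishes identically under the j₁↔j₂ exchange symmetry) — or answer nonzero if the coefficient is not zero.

m-sum: m₁+m₂ = 1+(-3/2) = -1/2, M = 11/2  ✗ ⇒ coefficient is 0

m_sum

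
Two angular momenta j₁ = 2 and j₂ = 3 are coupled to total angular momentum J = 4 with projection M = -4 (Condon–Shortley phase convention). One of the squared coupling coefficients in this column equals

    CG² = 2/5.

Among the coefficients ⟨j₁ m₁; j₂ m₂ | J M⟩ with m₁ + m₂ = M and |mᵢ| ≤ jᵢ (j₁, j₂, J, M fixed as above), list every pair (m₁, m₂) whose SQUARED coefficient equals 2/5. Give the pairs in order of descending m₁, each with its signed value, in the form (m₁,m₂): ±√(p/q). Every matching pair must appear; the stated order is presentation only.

(-2,-2): −√(2/5)

Admissible pairs with m₁+m₂ = M = -4: (-2,-2), (-1,-3)
  (m₁,m₂)=(-1,-3): CG² = 3/5, CG = +√(3/5)
  (m₁,m₂)=(-2,-2): CG² = 2/5, CG = −√(2/5)   ← matches the target
Pairs with CG² = 2/5: (-2,-2): −√(2/5)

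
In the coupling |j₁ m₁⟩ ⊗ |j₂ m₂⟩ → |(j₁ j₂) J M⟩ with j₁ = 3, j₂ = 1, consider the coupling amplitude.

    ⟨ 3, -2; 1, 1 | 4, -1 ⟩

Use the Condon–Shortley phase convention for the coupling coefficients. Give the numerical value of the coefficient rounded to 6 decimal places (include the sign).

+√(3/28) ≈ +0.327327

triangle: 0!×6!×2!/9! = 1440/362880
(j±m)!: 1!×5!×2!×0!×3!×5! = 172800
prefactor² = (2J+1)×Δ×N² = 43200/7
  k=0: +1/(0!×0!×5!×2!×1!×0!) = 1/240
Σ = 1/240  ⇒  CG² = 43200/7×(1/240)² = 3/28
CG = +√(3/28) = +0.327327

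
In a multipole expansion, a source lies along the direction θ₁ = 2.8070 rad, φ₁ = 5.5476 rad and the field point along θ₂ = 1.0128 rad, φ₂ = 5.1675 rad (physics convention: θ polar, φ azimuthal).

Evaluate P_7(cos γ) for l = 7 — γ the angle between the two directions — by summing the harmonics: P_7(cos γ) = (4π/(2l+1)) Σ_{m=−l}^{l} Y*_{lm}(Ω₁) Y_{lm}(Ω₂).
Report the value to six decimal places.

0.285319

Term-by-term m-sum for l=7 (normalisation 4π/15 = 0.837758):
  m=-7: (+0.000087+0.000187i) × (+0.006983+0.157939i) = -0.000029+0.000015i  (running Σ = -0.000029+0.000015i)
  m=-6: (+0.000653-0.002118i) × (+0.338475+0.147485i) = +0.000533-0.000621i  (running Σ = +0.000504-0.000606i)
  m=-5: (-0.012765+0.007588i) × (+0.324761-0.276195i) = -0.002050+0.005990i  (running Σ = -0.001545+0.005384i)
  m=-4: (+0.067934+0.013718i) × (-0.032050-0.125702i) = -0.000453-0.008979i  (running Σ = -0.001998-0.003595i)
  m=-3: (-0.134820-0.182613i) × (+0.281917+0.058753i) = -0.027279-0.059403i  (running Σ = -0.029277-0.062997i)
  m=-2: (-0.048635+0.486560i) × (+0.168246-0.216526i) = +0.097170+0.092393i  (running Σ = +0.067893+0.029395i)
  m=-1: (+0.405696-0.367166i) × (+0.080853+0.165218i) = +0.093464+0.037342i  (running Σ = +0.161357+0.066737i)
  m=0: (+0.059543-0.000000i) × (+0.299951+0.000000i) = +0.017860+0.000000i  (running Σ = +0.179217+0.066737i)
  m=1: (-0.405696-0.367166i) × (-0.080853+0.165218i) = +0.093464-0.037342i  (running Σ = +0.272681+0.029395i)
  m=2: (-0.048635-0.486560i) × (+0.168246+0.216526i) = +0.097170-0.092393i  (running Σ = +0.369851-0.062997i)
  m=3: (+0.134820-0.182613i) × (-0.281917+0.058753i) = -0.027279+0.059403i  (running Σ = +0.342572-0.003595i)
  m=4: (+0.067934-0.013718i) × (-0.032050+0.125702i) = -0.000453+0.008979i  (running Σ = +0.342120+0.005384i)
  m=5: (+0.012765+0.007588i) × (-0.324761-0.276195i) = -0.002050-0.005990i  (running Σ = +0.340070-0.000606i)
  m=6: (+0.000653+0.002118i) × (+0.338475-0.147485i) = +0.000533+0.000621i  (running Σ = +0.340603+0.000015i)
  m=7: (-0.000087+0.000187i) × (-0.006983+0.157939i) = -0.000029-0.000015i  (running Σ = +0.340574+0.000000i)
Total Σ_m = +0.340574+0.000000i. Multiply by 0.837758: +0.285319+0.000000i. P_7(cos γ) = 0.285319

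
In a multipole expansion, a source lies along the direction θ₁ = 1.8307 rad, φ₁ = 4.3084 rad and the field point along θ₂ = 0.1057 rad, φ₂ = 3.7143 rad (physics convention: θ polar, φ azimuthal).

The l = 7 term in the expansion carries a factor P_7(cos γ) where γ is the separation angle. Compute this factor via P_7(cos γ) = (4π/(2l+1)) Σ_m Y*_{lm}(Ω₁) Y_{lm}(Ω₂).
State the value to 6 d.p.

0.281880

Expand P_7 via completeness: Σ_{m} conj(Y_{7,m}) at Ω₁ times Y_{7,m} at Ω₂ —
  m=-7: Y*=+0.121472-0.374476i  Y=+0.000000-0.000000i  product -0.000000-0.000000i
  m=-6: Y*=-0.295092-0.257596i  Y=-0.000002+0.000001i  product +0.000001+0.000000i
  m=-5: Y*=+0.039412-0.018997i  Y=+0.000055+0.000016i  product +0.000002-0.000000i
  m=-4: Y*=-0.015903-0.351919i  Y=-0.000588-0.000670i  product -0.000226+0.000217i
  m=-3: Y*=-0.068729-0.025778i  Y=+0.001479+0.009969i  product +0.000155-0.000723i
  m=-2: Y*=+0.216895-0.226918i  Y=+0.032917-0.072657i  product -0.009348-0.023228i
  m=-1: Y*=-0.045626-0.106726i  Y=-0.335792+0.216517i  product +0.038429+0.025959i
  m=+0: Y*=+0.299997-0.000000i  Y=+0.928150+0.000000i  product +0.278442+0.000000i
  m=+1: Y*=+0.045626-0.106726i  Y=+0.335792+0.216517i  product +0.038429-0.025959i
  m=+2: Y*=+0.216895+0.226918i  Y=+0.032917+0.072657i  product -0.009348+0.023228i
  m=+3: Y*=+0.068729-0.025778i  Y=-0.001479+0.009969i  product +0.000155+0.000723i
  m=+4: Y*=-0.015903+0.351919i  Y=-0.000588+0.000670i  product -0.000226-0.000217i
  m=+5: Y*=-0.039412-0.018997i  Y=-0.000055+0.000016i  product +0.000002+0.000000i
  m=+6: Y*=-0.295092+0.257596i  Y=-0.000002-0.000001i  product +0.000001-0.000000i
  m=+7: Y*=-0.121472-0.374476i  Y=-0.000000-0.000000i  product -0.000000+0.000000i
Total Σ_m = +0.336469+0.000000i. Multiply by 0.837758: +0.281880+0.000000i. P_7(cos γ) = 0.281880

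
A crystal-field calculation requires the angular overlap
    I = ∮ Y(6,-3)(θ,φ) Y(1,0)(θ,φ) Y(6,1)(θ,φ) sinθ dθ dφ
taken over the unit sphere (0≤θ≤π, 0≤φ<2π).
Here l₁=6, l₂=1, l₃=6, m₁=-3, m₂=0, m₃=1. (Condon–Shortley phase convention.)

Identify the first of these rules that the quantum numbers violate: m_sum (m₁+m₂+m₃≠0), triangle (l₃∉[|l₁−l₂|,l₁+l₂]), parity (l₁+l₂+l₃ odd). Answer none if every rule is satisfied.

m_sum

azimuthal sum: -3 + 0 + 1 = -2  ✗
5 ≤ 6 ≤ 7 (triangle on l)
L = 6 + 1 + 6 = 13 (odd)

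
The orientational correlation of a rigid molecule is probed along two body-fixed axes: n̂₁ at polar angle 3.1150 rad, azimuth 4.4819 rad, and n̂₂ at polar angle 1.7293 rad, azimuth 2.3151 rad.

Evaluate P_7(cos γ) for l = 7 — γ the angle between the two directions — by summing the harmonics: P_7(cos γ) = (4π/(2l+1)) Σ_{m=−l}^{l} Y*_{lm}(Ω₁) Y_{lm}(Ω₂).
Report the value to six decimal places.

-0.257849

Summing Y*_{l m}(θ₁,φ₁)·Y_{l m}(θ₂,φ₂) over m ∈ [−7, 7]; prefactor 4π/(2·7+1) = 0.837758:
  [-7]  conj(Y_{7,-7})(Ω₁) = 0.00000 - 0.00000j ; Y_{7,-7}(Ω₂) = -0.40223 + 0.21856j ; Δ = -0.00000 + 0.00000j
  [-6]  conj(Y_{7,-6})(Ω₁) = 0.00000 - 0.00000j ; Y_{7,-6}(Ω₂) = -0.06683 + 0.26551j ; Δ = 0.00000 + 0.00000j
  [-5]  conj(Y_{7,-5})(Ω₁) = -0.00000 - 0.00000j ; Y_{7,-5}(Ω₂) = -0.12763 - 0.19484j ; Δ = 0.00000 + 0.00000j
  [-4]  conj(Y_{7,-4})(Ω₁) = -0.00000 + 0.00000j ; Y_{7,-4}(Ω₂) = -0.29076 - 0.04823j ; Δ = 0.00000 - 0.00000j
  [-3]  conj(Y_{7,-3})(Ω₁) = 0.00011 + 0.00013j ; Y_{7,-3}(Ω₂) = 0.12136 - 0.09460j ; Δ = 0.00002 + 0.00001j
  [-2]  conj(Y_{7,-2})(Ω₁) = 0.00474 - 0.00235j ; Y_{7,-2}(Ω₂) = 0.02441 - 0.29635j ; Δ = -0.00058 - 0.00146j
  [-1]  conj(Y_{7,-1})(Ω₁) = -0.02471 - 0.10532j ; Y_{7,-1}(Ω₂) = 0.08278 + 0.08988j ; Δ = 0.00742 - 0.01094j
  [+0]  conj(Y_{7,0})(Ω₁) = -1.08176 + 0.00000j ; Y_{7,0}(Ω₂) = 0.29721 + 0.00000j ; Δ = -0.32151 + 0.00000j
  [+1]  conj(Y_{7,1})(Ω₁) = 0.02471 - 0.10532j ; Y_{7,1}(Ω₂) = -0.08278 + 0.08988j ; Δ = 0.00742 + 0.01094j
  [+2]  conj(Y_{7,2})(Ω₁) = 0.00474 + 0.00235j ; Y_{7,2}(Ω₂) = 0.02441 + 0.29635j ; Δ = -0.00058 + 0.00146j
  [+3]  conj(Y_{7,3})(Ω₁) = -0.00011 + 0.00013j ; Y_{7,3}(Ω₂) = -0.12136 - 0.09460j ; Δ = 0.00002 - 0.00001j
  [+4]  conj(Y_{7,4})(Ω₁) = -0.00000 - 0.00000j ; Y_{7,4}(Ω₂) = -0.29076 + 0.04823j ; Δ = 0.00000 + 0.00000j
  [+5]  conj(Y_{7,5})(Ω₁) = 0.00000 - 0.00000j ; Y_{7,5}(Ω₂) = 0.12763 - 0.19484j ; Δ = 0.00000 - 0.00000j
  [+6]  conj(Y_{7,6})(Ω₁) = 0.00000 + 0.00000j ; Y_{7,6}(Ω₂) = -0.06683 - 0.26551j ; Δ = 0.00000 - 0.00000j
  [+7]  conj(Y_{7,7})(Ω₁) = -0.00000 - 0.00000j ; Y_{7,7}(Ω₂) = 0.40223 + 0.21856j ; Δ = -0.00000 - 0.00000j
Total Σ_m = -0.30778 + 0.00000j. Multiply by 0.837758: -0.25785 + 0.00000j. P_7(cos γ) = -0.257849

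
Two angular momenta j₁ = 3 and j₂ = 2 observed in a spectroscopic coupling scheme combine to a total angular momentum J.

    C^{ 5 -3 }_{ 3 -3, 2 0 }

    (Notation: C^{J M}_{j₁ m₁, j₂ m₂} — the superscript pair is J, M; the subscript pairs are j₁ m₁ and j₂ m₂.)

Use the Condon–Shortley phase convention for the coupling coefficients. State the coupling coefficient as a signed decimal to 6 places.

j₁+j₂−J=0  J+j₁−j₂=6  J−j₁+j₂=4  j₁+j₂+J+1=11
(j₁±m₁, j₂±m₂, J±M) = (0,6,2,2,2,8)
P² = 1105920
sum k=0..0:
  [0] +1/2880 = 1/2880
S = 1/2880
C² = P²·S² = 2/15 ; C = +0.365148

+0.365148  (= +√(2/15))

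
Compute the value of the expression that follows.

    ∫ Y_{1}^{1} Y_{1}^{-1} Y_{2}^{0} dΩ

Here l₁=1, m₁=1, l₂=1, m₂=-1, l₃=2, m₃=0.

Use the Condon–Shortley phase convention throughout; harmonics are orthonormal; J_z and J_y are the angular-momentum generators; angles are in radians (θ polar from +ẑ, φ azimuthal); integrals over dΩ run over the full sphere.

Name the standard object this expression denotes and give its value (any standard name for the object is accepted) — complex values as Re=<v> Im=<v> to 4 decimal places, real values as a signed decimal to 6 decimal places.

This is a Gaunt coefficient — the integral of a triple product of spherical harmonics over the sphere.
m-sum 0 ✓  L=4 even ✓  0≤2≤2 ✓
Π(2lᵢ+1) = 3×3×5 = 45
triangle coeff Δ(1,1,2) = 1/30
Σ_t [0,0]: t=0:+1/1 = 1/1
(3j)²=2/15 [(1 1 2; 0 0 0)], sign=+1
Σ_t [0,0]: t=0:+1/4 = 1/4
(3j)²=1/30 [(1 1 2; 1 -1 0)], sign=+1
⇒ 4πI² = 1/5
I = (+1)√(1/5/(4π)) = 0.12615663

Gaunt coefficient, +0.126157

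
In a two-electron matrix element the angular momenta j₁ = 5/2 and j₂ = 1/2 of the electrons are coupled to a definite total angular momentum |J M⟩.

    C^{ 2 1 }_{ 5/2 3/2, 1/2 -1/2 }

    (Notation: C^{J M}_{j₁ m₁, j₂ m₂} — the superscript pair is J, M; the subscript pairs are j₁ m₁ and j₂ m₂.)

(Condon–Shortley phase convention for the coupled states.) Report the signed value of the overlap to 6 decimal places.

+0.816497

√[5·1!4!0!/6! · 4!1!0!1!3!1!] = √(24)
  +(−1)^0/∏(0,1,1,0,3,0)! = 1/6  (running 1/6)
⟨..|..⟩ = √(24)·(1/6) = +0.816497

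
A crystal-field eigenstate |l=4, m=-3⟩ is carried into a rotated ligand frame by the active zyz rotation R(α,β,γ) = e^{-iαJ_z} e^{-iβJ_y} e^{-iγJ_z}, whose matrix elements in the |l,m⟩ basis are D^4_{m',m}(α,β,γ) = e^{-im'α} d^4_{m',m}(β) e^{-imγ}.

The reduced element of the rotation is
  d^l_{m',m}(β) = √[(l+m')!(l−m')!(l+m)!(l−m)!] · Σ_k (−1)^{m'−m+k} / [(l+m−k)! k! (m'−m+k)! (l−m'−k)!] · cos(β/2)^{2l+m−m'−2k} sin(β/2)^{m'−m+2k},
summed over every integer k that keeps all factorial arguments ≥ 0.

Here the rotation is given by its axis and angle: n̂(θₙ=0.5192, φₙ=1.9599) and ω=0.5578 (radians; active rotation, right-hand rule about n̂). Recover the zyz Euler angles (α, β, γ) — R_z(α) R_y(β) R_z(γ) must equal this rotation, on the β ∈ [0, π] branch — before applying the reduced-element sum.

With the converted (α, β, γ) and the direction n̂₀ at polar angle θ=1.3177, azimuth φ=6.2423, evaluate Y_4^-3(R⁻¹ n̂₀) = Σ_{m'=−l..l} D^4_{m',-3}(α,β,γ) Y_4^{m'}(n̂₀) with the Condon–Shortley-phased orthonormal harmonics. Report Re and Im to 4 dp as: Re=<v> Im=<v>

Re=-0.0853 Im=0.3910

Axis–angle → zyz. n̂ = (sinθₙcosφₙ, sinθₙsinφₙ, cosθₙ) = (-0.188233, +0.459096, +0.868216), ω = 0.5578.
R = I cosω + sinω [n̂]ₓ + (1−cosω) n̂n̂ᵀ gives
  R = [+0.853792, -0.472664, +0.218237; +0.446466, +0.880370, +0.160054; -0.267781, -0.039217, +0.962681]
β = atan2(√(R₁₃²+R₂₃²), R₃₃) = 0.274055; α = atan2(R₂₃, R₁₃) mod 2π = 0.632788; γ = atan2(R₃₂, −R₃₁) mod 2π = 6.137766
Need the full column D^4_{m',-3} for m'=−4..4 at α=0.6328, β=0.2741, γ=6.1378.
cos(β/2)=0.990626, sin(β/2)=0.136599
d^4_{-4,-3}: single k=1 term ⇒ +0.361711;  D = -0.181013+0.313160i
d^4_{-3,-3}: k∈[0..1] ⇒ +0.927426 -0.123439 = +0.803987;  D = +0.087211+0.799243i
d^4_{-2,-3}: k∈[0..1] ⇒ -0.478499 +0.027295 = -0.451204;  D = -0.304733-0.332751i
d^4_{-1,-3}: k∈[0..1] ⇒ +0.139967 -0.004436 = +0.135531;  D = +0.132922+0.026465i
d^4_{0,-3}: k∈[0..1] ⇒ -0.028771 +0.000547 = -0.028224;  D = -0.025581+0.011926i
d^4_{1,-3}: k∈[0..1] ⇒ +0.004436 -0.000051 = +0.004385;  D = +0.002109-0.003844i
d^4_{2,-3}: k∈[0..1] ⇒ -0.000519 +0.000003 = -0.000516;  D = +0.000067+0.000511i
d^4_{3,-3}: k∈[0..1] ⇒ +0.000045 -0.000000 = +0.000045;  D = -0.000031-0.000032i
d^4_{4,-3}: single k=0 term ⇒ -0.000002;  D = +0.000002+0.000000i
Y_4^{m'}(θ=1.3177,φ=6.2423) and Σ D·Y over m':
  (-0.1810+0.3132i)·(+0.3836+0.0633i)  (+0.0872+0.7992i)·(+0.2823+0.0348i)  (-0.3047-0.3328i)·(-0.1753-0.0144i)  (+0.1329+0.0265i)·(-0.2935-0.0120i)  (-0.0256+0.0119i)·(+0.1329+0.0000i)  (+0.0021-0.0038i)·(+0.2935-0.0120i)  (+0.0001+0.0005i)·(-0.1753+0.0144i)  (-0.0000-0.0000i)·(-0.2823+0.0348i)  (+0.0000+0.0000i)·(+0.3836-0.0633i)
Y_4^-3(R⁻¹ n̂) = -0.085329+0.391020i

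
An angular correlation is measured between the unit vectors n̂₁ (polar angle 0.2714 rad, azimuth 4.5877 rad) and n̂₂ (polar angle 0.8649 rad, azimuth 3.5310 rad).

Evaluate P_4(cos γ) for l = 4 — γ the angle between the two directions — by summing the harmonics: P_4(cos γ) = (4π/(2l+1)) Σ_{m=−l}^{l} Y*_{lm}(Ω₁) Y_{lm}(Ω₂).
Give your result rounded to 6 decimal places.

Summing Y*_{l m}(θ₁,φ₁)·Y_{l m}(θ₂,φ₂) over m ∈ [−4, 4]; prefactor 4π/(2·4+1) = 1.396263:
  term(m=-4) = -0.00016 - 0.00030j   from Y*(Ω₁)=0.00201 - 0.00109j, Y(Ω₂)=0.00195 - 0.14843j
  term(m=-3) = -0.00831 - 0.00024j   from Y*(Ω₁)=0.00849 + 0.02163j, Y(Ω₂)=-0.14022 + 0.32928j
  term(m=-2) = -0.02573 + 0.04267j   from Y*(Ω₁)=-0.12806 + 0.03262j, Y(Ω₂)=0.26832 - 0.26481j
  term(m=-1) = -0.00266 - 0.00471j   from Y*(Ω₁)=-0.05314 - 0.42395j, Y(Ω₂)=0.01170 - 0.00480j
  term(m=+0) = -0.20346 + 0.00000j   from Y*(Ω₁)=0.56131 + 0.00000j, Y(Ω₂)=-0.36247 + 0.00000j
  term(m=+1) = -0.00266 + 0.00471j   from Y*(Ω₁)=0.05314 - 0.42395j, Y(Ω₂)=-0.01170 - 0.00480j
  term(m=+2) = -0.02573 - 0.04267j   from Y*(Ω₁)=-0.12806 - 0.03262j, Y(Ω₂)=0.26832 + 0.26481j
  term(m=+3) = -0.00831 + 0.00024j   from Y*(Ω₁)=-0.00849 + 0.02163j, Y(Ω₂)=0.14022 + 0.32928j
  term(m=+4) = -0.00016 + 0.00030j   from Y*(Ω₁)=0.00201 + 0.00109j, Y(Ω₂)=0.00195 + 0.14843j
Accumulated sum -0.27717 + 0.00000j; after 4π/(2l+1) scaling, -0.38700 + 0.00000j ⇒ P_4 = -0.386996

-0.386996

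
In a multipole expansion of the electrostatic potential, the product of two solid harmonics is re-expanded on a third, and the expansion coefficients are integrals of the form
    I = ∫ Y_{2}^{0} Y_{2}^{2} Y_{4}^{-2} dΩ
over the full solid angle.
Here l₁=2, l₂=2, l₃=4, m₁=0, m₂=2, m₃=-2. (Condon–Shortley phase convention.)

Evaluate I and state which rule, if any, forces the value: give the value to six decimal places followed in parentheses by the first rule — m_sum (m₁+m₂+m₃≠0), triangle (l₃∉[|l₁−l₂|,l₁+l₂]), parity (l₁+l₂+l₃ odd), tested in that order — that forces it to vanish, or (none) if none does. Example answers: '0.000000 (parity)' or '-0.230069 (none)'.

0.156078 (none)

m-sum 0 ✓  L=8 even ✓  0≤4≤4 ✓
Π(2lᵢ+1) = 5×5×9 = 225
triangle coeff Δ(2,2,4) = 1/630
Σ_t [0,0]: t=0:+1/16 = 1/16
(3j)²=2/35 [(2 2 4; 0 0 0)], sign=+1
Σ_t [0,0]: t=0:+1/96 = 1/96
(3j)²=1/42 [(2 2 4; 0 2 -2)], sign=+1
⇒ 4πI² = 15/49
I = (+1)√(15/49/(4π)) = 0.15607835
No selection rule forces the value: the integral is nonzero (none).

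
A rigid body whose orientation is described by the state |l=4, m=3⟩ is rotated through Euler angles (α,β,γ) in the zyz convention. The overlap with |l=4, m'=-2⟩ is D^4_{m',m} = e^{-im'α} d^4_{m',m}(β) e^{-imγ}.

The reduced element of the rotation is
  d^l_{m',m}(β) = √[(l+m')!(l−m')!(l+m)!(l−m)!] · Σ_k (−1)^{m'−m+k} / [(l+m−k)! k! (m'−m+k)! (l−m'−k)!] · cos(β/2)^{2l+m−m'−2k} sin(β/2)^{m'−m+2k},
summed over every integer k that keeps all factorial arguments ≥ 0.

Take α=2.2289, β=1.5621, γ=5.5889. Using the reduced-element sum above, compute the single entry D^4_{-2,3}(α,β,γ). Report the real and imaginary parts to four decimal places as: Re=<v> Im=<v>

D^4_{-2,3}(2.2289,1.5621,5.5889) = e^{-i·-2·2.2289}·d^4_{-2,3}(1.5621)·e^{-i·3·5.5889}. Compute d first:
With c≡cos(β/2)=0.710175 and s≡sin(β/2)=0.704025, N=[2·720·5040·1]^{1/2}=2693.993318
The bounds max(0,m−m')=5 and min(l+m,l−m')=6 give 2 terms
  k=5: (−1)^0·2693.9933/(240)·0.7102^3·0.7040^5 = +0.695381
  k=6: (−1)^1·2693.9933/(720)·0.7102^1·0.7040^7 = -0.227797
d^4_{-2,3}(1.5621) = +0.695381 -0.227797 = +0.467584
Attach z-rotation phases: D = e^{-i(-2)(2.2289)}·(+0.467584)·e^{-i(3)(5.5889)} = +0.452171+0.119063i

Re=0.4522 Im=0.1191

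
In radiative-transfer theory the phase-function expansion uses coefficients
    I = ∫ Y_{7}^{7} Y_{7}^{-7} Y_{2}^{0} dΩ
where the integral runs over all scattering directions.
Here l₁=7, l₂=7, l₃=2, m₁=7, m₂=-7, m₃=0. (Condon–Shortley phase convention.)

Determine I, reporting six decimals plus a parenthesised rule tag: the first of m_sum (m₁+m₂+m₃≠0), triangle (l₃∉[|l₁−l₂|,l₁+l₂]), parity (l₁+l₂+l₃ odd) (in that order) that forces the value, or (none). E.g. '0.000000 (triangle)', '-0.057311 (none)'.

0.259734 (none)

Checks pass: Σm=0; 16 even; l₃=2∈[0,14].
(2·7+1)(2·7+1)(2·2+1) = 1125
Δ: 12! 2! 2! / 17! → 1/185640
sum: t=5:−1/2419200 t=6:+1/518400 t=7:−1/2419200 = 1/907200
3j²(7 7 2; 0 0 0) = Δ·Π!·Σ² = 56/3315  (sign +1)
sum: t=0:+1/1916006400 = 1/1916006400
3j²(7 7 2; 7 -7 0) = Δ·Π!·Σ² = 91/2040  (sign +1)
combine: 4πI² = 1125·56/3315·91/2040 = 245/289
take √, sign +1: I = 0.25973423
No selection rule forces the value: the integral is nonzero (none).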